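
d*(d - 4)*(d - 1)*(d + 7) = d^4 + 2*d^3 - 31*d^2 + 28*d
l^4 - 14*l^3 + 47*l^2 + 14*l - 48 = (l - 8)*(l - 6)*(l - 1)*(l + 1)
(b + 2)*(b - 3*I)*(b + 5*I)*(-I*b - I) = -I*b^4 + 2*b^3 - 3*I*b^3 + 6*b^2 - 17*I*b^2 + 4*b - 45*I*b - 30*I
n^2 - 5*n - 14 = (n - 7)*(n + 2)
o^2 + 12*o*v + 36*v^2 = (o + 6*v)^2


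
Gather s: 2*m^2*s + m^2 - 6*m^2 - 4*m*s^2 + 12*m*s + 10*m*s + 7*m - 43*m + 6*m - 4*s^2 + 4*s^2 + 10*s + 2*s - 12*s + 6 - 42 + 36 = -5*m^2 - 4*m*s^2 - 30*m + s*(2*m^2 + 22*m)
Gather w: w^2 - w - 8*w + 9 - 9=w^2 - 9*w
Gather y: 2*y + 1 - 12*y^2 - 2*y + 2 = 3 - 12*y^2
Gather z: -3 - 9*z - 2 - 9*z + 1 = -18*z - 4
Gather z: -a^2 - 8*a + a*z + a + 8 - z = -a^2 - 7*a + z*(a - 1) + 8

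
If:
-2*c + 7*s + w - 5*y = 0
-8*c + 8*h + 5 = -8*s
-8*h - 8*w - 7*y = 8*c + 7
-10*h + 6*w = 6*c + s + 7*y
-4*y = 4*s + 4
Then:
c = 2643/8944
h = -83/8944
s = -179/559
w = -2533/4472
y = -380/559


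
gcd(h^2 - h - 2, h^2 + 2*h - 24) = 1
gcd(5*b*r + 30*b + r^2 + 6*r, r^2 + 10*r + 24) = r + 6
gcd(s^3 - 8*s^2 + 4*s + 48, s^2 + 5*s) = 1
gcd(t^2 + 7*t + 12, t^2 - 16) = t + 4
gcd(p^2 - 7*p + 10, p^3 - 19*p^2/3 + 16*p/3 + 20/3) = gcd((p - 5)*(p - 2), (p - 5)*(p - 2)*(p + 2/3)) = p^2 - 7*p + 10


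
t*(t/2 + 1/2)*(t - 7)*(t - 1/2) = t^4/2 - 13*t^3/4 - 2*t^2 + 7*t/4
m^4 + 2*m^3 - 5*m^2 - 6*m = m*(m - 2)*(m + 1)*(m + 3)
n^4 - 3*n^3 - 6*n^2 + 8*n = n*(n - 4)*(n - 1)*(n + 2)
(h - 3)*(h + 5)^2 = h^3 + 7*h^2 - 5*h - 75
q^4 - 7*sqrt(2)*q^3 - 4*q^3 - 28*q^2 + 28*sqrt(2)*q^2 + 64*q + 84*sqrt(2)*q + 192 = (q - 6)*(q + 2)*(q - 8*sqrt(2))*(q + sqrt(2))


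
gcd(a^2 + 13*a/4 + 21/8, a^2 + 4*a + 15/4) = a + 3/2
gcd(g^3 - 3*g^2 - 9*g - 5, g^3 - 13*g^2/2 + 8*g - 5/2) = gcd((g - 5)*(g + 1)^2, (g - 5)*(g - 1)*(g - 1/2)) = g - 5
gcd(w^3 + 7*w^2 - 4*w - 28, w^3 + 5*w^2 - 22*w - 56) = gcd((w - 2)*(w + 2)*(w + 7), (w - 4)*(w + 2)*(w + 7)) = w^2 + 9*w + 14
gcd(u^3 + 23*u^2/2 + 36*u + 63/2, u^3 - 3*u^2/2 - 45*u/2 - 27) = u^2 + 9*u/2 + 9/2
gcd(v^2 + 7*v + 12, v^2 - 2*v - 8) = 1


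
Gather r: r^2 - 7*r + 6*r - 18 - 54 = r^2 - r - 72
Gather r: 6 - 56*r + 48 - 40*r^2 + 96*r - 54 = -40*r^2 + 40*r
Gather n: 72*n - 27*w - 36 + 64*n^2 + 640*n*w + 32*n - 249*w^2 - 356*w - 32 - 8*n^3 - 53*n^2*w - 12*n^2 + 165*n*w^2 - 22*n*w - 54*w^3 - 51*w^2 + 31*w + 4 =-8*n^3 + n^2*(52 - 53*w) + n*(165*w^2 + 618*w + 104) - 54*w^3 - 300*w^2 - 352*w - 64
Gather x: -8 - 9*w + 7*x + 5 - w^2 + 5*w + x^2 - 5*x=-w^2 - 4*w + x^2 + 2*x - 3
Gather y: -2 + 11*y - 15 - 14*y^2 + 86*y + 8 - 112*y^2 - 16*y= -126*y^2 + 81*y - 9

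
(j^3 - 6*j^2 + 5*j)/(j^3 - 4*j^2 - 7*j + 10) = j/(j + 2)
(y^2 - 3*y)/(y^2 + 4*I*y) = (y - 3)/(y + 4*I)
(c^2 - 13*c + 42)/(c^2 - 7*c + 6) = (c - 7)/(c - 1)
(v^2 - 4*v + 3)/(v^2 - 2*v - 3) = (v - 1)/(v + 1)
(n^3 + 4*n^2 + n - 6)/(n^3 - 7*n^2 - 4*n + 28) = (n^2 + 2*n - 3)/(n^2 - 9*n + 14)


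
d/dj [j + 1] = 1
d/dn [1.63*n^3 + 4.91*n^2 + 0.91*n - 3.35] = 4.89*n^2 + 9.82*n + 0.91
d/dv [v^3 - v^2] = v*(3*v - 2)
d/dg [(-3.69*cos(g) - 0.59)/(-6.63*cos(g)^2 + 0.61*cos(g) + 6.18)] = (24.4647*cos(g)^2 + 7.8234*cos(g) + 22.4443)*sin(g)/(43.9569*cos(g)^4 - 8.0886*cos(g)^3 - 81.5747*cos(g)^2 + 7.5396*cos(g) + 38.1924)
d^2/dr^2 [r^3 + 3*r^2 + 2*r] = 6*r + 6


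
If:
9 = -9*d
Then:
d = -1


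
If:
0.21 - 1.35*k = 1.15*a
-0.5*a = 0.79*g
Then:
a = 0.182608695652174 - 1.17391304347826*k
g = 0.742982938910292*k - 0.11557512383049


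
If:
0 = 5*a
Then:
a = 0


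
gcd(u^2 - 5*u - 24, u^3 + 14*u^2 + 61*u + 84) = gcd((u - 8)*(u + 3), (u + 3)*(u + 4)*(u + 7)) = u + 3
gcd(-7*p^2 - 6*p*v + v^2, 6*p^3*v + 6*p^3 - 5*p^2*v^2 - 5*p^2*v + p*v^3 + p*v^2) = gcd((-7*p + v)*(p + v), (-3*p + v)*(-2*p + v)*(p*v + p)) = 1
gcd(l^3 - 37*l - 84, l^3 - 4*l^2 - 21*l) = l^2 - 4*l - 21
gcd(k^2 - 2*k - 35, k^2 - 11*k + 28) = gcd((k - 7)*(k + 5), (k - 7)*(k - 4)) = k - 7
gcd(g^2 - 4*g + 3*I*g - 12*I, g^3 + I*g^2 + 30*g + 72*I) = g + 3*I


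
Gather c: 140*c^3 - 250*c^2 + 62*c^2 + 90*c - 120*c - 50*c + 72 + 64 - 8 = 140*c^3 - 188*c^2 - 80*c + 128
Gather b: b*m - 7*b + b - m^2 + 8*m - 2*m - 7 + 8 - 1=b*(m - 6) - m^2 + 6*m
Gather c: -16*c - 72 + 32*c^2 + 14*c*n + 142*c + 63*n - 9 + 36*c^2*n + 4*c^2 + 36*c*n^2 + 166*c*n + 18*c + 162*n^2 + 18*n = c^2*(36*n + 36) + c*(36*n^2 + 180*n + 144) + 162*n^2 + 81*n - 81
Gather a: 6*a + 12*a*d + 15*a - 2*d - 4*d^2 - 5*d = a*(12*d + 21) - 4*d^2 - 7*d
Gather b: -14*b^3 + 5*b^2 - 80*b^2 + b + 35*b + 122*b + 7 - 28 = -14*b^3 - 75*b^2 + 158*b - 21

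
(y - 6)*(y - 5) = y^2 - 11*y + 30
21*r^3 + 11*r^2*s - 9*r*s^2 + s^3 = (-7*r + s)*(-3*r + s)*(r + s)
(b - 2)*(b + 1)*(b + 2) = b^3 + b^2 - 4*b - 4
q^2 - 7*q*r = q*(q - 7*r)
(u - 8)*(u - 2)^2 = u^3 - 12*u^2 + 36*u - 32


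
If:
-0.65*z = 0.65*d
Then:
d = -z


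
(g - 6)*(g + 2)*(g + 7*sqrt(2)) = g^3 - 4*g^2 + 7*sqrt(2)*g^2 - 28*sqrt(2)*g - 12*g - 84*sqrt(2)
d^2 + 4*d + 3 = (d + 1)*(d + 3)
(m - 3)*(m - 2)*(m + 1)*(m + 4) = m^4 - 15*m^2 + 10*m + 24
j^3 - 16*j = j*(j - 4)*(j + 4)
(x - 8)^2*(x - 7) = x^3 - 23*x^2 + 176*x - 448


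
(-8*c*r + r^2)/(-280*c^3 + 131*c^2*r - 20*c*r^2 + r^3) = r/(35*c^2 - 12*c*r + r^2)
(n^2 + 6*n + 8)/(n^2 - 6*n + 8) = (n^2 + 6*n + 8)/(n^2 - 6*n + 8)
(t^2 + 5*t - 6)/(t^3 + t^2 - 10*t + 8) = (t + 6)/(t^2 + 2*t - 8)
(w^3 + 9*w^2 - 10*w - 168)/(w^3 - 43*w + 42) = (w^2 + 2*w - 24)/(w^2 - 7*w + 6)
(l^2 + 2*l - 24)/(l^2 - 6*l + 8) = (l + 6)/(l - 2)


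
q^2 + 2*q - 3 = (q - 1)*(q + 3)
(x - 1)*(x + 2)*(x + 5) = x^3 + 6*x^2 + 3*x - 10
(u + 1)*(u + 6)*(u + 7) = u^3 + 14*u^2 + 55*u + 42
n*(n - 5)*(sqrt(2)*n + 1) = sqrt(2)*n^3 - 5*sqrt(2)*n^2 + n^2 - 5*n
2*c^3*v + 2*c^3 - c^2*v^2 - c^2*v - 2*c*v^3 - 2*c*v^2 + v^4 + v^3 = (-2*c + v)*(-c + v)*(c + v)*(v + 1)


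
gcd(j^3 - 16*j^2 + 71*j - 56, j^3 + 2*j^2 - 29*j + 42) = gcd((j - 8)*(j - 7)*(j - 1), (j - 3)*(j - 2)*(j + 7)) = 1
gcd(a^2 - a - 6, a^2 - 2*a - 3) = a - 3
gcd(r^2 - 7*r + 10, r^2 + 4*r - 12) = r - 2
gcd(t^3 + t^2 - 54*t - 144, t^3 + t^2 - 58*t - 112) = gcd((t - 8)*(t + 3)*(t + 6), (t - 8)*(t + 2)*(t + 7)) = t - 8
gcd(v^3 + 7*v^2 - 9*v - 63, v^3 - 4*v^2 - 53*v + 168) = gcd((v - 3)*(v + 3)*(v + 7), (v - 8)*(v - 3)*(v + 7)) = v^2 + 4*v - 21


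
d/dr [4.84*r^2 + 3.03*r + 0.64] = 9.68*r + 3.03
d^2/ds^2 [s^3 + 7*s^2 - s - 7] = 6*s + 14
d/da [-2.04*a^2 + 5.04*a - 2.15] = 5.04 - 4.08*a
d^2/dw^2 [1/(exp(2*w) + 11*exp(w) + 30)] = (2*(2*exp(w) + 11)^2*exp(w) - (4*exp(w) + 11)*(exp(2*w) + 11*exp(w) + 30))*exp(w)/(exp(2*w) + 11*exp(w) + 30)^3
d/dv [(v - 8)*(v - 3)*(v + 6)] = 3*v^2 - 10*v - 42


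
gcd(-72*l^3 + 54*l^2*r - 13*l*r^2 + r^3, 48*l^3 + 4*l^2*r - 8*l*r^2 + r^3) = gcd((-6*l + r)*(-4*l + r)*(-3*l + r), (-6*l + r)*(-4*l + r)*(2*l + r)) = 24*l^2 - 10*l*r + r^2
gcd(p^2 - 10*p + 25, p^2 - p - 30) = 1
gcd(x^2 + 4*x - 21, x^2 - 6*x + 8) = 1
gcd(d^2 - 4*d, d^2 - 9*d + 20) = d - 4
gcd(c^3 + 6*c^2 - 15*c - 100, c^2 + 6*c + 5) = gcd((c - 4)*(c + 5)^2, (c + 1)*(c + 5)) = c + 5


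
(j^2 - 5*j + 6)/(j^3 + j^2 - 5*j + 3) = (j^2 - 5*j + 6)/(j^3 + j^2 - 5*j + 3)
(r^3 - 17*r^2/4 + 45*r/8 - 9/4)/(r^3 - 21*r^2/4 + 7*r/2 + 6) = (8*r^2 - 18*r + 9)/(2*(4*r^2 - 13*r - 12))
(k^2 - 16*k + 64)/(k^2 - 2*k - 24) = (-k^2 + 16*k - 64)/(-k^2 + 2*k + 24)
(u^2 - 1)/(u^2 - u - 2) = (u - 1)/(u - 2)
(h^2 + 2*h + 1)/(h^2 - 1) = (h + 1)/(h - 1)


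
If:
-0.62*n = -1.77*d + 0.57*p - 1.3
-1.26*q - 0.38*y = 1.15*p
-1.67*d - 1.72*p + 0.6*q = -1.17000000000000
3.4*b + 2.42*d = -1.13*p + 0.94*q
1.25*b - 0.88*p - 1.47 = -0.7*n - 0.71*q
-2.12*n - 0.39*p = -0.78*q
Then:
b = 0.22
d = 0.07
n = 0.78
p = 1.64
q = 2.95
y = -14.74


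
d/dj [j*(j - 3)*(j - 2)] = 3*j^2 - 10*j + 6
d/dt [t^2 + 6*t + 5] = 2*t + 6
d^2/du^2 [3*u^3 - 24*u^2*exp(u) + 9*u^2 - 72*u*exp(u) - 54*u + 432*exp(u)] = -24*u^2*exp(u) - 168*u*exp(u) + 18*u + 240*exp(u) + 18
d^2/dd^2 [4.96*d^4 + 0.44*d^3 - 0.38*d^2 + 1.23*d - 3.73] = 59.52*d^2 + 2.64*d - 0.76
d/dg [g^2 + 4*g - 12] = 2*g + 4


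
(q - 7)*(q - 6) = q^2 - 13*q + 42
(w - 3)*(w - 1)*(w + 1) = w^3 - 3*w^2 - w + 3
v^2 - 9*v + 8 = (v - 8)*(v - 1)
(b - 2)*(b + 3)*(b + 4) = b^3 + 5*b^2 - 2*b - 24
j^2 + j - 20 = (j - 4)*(j + 5)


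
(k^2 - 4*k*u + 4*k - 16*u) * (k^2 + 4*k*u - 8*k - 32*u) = k^4 - 4*k^3 - 16*k^2*u^2 - 32*k^2 + 64*k*u^2 + 512*u^2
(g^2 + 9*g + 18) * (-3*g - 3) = -3*g^3 - 30*g^2 - 81*g - 54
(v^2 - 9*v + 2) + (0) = v^2 - 9*v + 2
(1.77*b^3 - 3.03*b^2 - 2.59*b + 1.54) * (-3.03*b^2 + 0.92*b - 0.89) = -5.3631*b^5 + 10.8093*b^4 + 3.4848*b^3 - 4.3523*b^2 + 3.7219*b - 1.3706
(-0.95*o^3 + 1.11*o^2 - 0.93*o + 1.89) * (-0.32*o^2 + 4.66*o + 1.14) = 0.304*o^5 - 4.7822*o^4 + 4.3872*o^3 - 3.6732*o^2 + 7.7472*o + 2.1546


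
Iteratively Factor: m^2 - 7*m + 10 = (m - 2)*(m - 5)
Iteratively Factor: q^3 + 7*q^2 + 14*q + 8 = (q + 1)*(q^2 + 6*q + 8) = (q + 1)*(q + 2)*(q + 4)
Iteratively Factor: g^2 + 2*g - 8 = (g + 4)*(g - 2)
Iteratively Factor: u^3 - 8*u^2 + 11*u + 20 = (u - 5)*(u^2 - 3*u - 4) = (u - 5)*(u + 1)*(u - 4)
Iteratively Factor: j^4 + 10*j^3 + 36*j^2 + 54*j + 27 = (j + 3)*(j^3 + 7*j^2 + 15*j + 9) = (j + 3)^2*(j^2 + 4*j + 3) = (j + 1)*(j + 3)^2*(j + 3)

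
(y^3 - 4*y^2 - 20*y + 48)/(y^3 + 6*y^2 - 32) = (y - 6)/(y + 4)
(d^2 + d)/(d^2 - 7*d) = (d + 1)/(d - 7)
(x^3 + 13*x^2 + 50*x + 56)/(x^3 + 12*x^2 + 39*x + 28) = (x + 2)/(x + 1)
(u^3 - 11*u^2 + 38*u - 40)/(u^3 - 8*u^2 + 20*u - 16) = (u - 5)/(u - 2)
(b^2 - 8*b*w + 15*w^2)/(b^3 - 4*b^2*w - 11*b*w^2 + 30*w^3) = (-b + 3*w)/(-b^2 - b*w + 6*w^2)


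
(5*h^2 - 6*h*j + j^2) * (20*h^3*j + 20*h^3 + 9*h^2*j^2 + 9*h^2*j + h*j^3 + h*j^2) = 100*h^5*j + 100*h^5 - 75*h^4*j^2 - 75*h^4*j - 29*h^3*j^3 - 29*h^3*j^2 + 3*h^2*j^4 + 3*h^2*j^3 + h*j^5 + h*j^4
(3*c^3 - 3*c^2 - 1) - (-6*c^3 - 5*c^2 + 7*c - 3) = 9*c^3 + 2*c^2 - 7*c + 2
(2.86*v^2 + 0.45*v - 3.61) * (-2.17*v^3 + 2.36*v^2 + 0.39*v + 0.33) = -6.2062*v^5 + 5.7731*v^4 + 10.0111*v^3 - 7.4003*v^2 - 1.2594*v - 1.1913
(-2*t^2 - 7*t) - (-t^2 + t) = -t^2 - 8*t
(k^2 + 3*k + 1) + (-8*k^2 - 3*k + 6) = 7 - 7*k^2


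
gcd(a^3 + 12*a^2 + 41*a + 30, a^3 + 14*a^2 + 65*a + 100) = a + 5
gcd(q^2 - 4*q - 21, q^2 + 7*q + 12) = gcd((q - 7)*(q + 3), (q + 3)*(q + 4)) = q + 3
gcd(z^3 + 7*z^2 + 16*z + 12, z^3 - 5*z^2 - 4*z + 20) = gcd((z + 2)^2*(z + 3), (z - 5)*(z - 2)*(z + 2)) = z + 2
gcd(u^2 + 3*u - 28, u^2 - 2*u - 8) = u - 4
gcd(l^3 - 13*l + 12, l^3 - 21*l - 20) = l + 4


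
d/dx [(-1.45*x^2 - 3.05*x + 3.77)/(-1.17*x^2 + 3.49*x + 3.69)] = (-8.629*x^2 - 1.8792*x - 24.4118)/(1.3689*x^4 - 8.1666*x^3 + 3.5455*x^2 + 25.7562*x + 13.6161)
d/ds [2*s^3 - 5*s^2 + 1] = 2*s*(3*s - 5)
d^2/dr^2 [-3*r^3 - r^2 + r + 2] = -18*r - 2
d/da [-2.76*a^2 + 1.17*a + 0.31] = 1.17 - 5.52*a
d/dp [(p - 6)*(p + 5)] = 2*p - 1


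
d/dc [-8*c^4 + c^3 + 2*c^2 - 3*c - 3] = -32*c^3 + 3*c^2 + 4*c - 3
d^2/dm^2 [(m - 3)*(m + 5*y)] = 2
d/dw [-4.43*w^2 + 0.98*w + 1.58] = 0.98 - 8.86*w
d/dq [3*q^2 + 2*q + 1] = 6*q + 2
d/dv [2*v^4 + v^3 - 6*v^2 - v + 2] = 8*v^3 + 3*v^2 - 12*v - 1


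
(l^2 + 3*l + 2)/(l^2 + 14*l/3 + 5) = 3*(l^2 + 3*l + 2)/(3*l^2 + 14*l + 15)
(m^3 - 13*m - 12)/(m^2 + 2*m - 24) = (m^2 + 4*m + 3)/(m + 6)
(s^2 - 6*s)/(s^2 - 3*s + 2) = s*(s - 6)/(s^2 - 3*s + 2)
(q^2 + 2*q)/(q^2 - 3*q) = (q + 2)/(q - 3)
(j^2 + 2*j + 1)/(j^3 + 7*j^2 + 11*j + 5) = 1/(j + 5)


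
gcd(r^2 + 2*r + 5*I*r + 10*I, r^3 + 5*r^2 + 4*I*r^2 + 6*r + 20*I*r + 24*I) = r + 2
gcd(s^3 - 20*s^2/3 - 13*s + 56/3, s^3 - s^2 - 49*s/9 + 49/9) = s^2 + 4*s/3 - 7/3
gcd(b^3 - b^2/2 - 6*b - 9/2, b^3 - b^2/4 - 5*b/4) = b + 1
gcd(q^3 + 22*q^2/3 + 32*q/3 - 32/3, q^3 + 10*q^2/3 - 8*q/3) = q^2 + 10*q/3 - 8/3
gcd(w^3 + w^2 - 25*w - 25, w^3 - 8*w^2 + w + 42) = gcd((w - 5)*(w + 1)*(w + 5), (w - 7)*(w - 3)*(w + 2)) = 1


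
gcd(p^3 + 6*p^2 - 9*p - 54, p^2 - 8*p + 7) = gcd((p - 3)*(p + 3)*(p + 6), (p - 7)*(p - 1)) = 1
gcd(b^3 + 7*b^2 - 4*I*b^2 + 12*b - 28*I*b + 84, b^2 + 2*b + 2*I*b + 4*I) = b + 2*I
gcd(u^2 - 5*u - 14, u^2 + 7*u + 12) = 1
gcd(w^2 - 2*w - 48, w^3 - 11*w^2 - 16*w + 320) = w - 8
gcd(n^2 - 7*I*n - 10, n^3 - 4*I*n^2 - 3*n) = 1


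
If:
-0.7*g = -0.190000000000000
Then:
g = 0.27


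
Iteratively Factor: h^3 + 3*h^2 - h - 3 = (h + 3)*(h^2 - 1) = (h + 1)*(h + 3)*(h - 1)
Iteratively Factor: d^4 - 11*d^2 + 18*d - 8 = (d + 4)*(d^3 - 4*d^2 + 5*d - 2) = (d - 1)*(d + 4)*(d^2 - 3*d + 2) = (d - 1)^2*(d + 4)*(d - 2)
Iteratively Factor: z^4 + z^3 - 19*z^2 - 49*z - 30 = (z + 2)*(z^3 - z^2 - 17*z - 15) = (z - 5)*(z + 2)*(z^2 + 4*z + 3) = (z - 5)*(z + 1)*(z + 2)*(z + 3)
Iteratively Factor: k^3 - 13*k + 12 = (k - 1)*(k^2 + k - 12) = (k - 3)*(k - 1)*(k + 4)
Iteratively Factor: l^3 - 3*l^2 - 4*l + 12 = (l - 2)*(l^2 - l - 6) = (l - 3)*(l - 2)*(l + 2)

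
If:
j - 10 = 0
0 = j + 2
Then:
No Solution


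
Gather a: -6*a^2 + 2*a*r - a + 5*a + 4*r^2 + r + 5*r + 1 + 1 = -6*a^2 + a*(2*r + 4) + 4*r^2 + 6*r + 2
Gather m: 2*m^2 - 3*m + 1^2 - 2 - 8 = 2*m^2 - 3*m - 9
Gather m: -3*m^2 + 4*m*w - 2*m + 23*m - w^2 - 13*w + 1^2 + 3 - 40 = -3*m^2 + m*(4*w + 21) - w^2 - 13*w - 36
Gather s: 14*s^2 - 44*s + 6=14*s^2 - 44*s + 6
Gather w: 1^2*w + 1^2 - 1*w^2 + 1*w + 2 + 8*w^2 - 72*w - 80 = 7*w^2 - 70*w - 77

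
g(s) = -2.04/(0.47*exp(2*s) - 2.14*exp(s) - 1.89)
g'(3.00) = 0.03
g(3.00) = -0.01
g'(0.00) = -0.19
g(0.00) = 0.57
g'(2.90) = 0.04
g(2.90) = -0.02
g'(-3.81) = -0.03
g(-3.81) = 1.05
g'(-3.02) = -0.05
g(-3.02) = 1.02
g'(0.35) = -0.15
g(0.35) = 0.51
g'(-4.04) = -0.02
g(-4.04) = 1.06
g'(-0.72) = -0.21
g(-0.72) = 0.72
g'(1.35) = 1.18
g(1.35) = 0.65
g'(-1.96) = -0.12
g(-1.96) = 0.93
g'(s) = -2.04*(-0.94*exp(2*s) + 2.14*exp(s))/(0.47*exp(2*s) - 2.14*exp(s) - 1.89)^2 = (1.9176*exp(s) - 4.3656)*exp(s)/(-0.47*exp(2*s) + 2.14*exp(s) + 1.89)^2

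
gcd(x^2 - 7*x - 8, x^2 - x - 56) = x - 8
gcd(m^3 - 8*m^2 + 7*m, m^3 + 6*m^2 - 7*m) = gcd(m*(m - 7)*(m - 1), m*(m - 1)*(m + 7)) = m^2 - m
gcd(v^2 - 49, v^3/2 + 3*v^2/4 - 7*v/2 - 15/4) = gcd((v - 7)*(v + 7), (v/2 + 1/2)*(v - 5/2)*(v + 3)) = 1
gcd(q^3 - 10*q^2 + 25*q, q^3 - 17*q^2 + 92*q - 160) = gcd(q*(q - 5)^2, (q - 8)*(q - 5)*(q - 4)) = q - 5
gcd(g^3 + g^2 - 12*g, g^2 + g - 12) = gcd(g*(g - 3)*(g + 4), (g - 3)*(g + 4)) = g^2 + g - 12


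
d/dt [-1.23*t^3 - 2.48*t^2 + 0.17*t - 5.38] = -3.69*t^2 - 4.96*t + 0.17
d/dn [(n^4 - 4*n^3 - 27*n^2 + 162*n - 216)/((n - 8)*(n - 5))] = (2*n^5 - 43*n^4 + 264*n^3 - 291*n^2 - 1728*n + 3672)/(n^4 - 26*n^3 + 249*n^2 - 1040*n + 1600)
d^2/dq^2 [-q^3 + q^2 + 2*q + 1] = 2 - 6*q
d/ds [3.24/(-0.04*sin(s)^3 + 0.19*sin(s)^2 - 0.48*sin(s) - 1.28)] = (0.3888*sin(s)^2 - 1.2312*sin(s) + 1.5552)*cos(s)/(0.04*sin(s)^3 - 0.19*sin(s)^2 + 0.48*sin(s) + 1.28)^2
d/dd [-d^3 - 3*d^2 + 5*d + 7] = -3*d^2 - 6*d + 5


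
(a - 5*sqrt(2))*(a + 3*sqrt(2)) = a^2 - 2*sqrt(2)*a - 30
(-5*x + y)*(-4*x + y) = 20*x^2 - 9*x*y + y^2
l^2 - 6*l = l*(l - 6)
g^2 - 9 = (g - 3)*(g + 3)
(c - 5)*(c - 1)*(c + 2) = c^3 - 4*c^2 - 7*c + 10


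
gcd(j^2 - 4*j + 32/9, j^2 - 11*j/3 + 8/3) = j - 8/3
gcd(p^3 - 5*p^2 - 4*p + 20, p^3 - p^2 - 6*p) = p + 2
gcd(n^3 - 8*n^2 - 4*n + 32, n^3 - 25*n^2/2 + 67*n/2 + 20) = n - 8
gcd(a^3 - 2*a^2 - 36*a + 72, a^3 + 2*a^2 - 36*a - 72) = a^2 - 36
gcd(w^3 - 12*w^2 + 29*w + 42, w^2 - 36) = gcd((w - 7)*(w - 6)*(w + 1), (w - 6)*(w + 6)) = w - 6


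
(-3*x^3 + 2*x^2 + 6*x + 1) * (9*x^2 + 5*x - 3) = -27*x^5 + 3*x^4 + 73*x^3 + 33*x^2 - 13*x - 3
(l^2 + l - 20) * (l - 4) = l^3 - 3*l^2 - 24*l + 80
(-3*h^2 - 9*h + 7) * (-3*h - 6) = 9*h^3 + 45*h^2 + 33*h - 42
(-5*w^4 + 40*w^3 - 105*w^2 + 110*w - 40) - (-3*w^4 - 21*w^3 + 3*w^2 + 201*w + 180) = -2*w^4 + 61*w^3 - 108*w^2 - 91*w - 220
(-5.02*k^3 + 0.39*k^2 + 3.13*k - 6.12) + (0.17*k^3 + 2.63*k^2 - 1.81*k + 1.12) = -4.85*k^3 + 3.02*k^2 + 1.32*k - 5.0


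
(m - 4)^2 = m^2 - 8*m + 16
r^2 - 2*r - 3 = (r - 3)*(r + 1)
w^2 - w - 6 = (w - 3)*(w + 2)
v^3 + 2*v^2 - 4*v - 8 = (v - 2)*(v + 2)^2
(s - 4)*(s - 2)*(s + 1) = s^3 - 5*s^2 + 2*s + 8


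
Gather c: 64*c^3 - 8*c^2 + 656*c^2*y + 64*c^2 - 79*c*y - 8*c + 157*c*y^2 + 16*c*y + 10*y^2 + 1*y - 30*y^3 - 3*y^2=64*c^3 + c^2*(656*y + 56) + c*(157*y^2 - 63*y - 8) - 30*y^3 + 7*y^2 + y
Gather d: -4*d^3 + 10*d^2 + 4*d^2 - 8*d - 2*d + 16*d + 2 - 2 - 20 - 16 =-4*d^3 + 14*d^2 + 6*d - 36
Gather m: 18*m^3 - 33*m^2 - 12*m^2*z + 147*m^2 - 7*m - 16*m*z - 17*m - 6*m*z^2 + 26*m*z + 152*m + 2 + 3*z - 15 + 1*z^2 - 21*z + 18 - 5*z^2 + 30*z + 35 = 18*m^3 + m^2*(114 - 12*z) + m*(-6*z^2 + 10*z + 128) - 4*z^2 + 12*z + 40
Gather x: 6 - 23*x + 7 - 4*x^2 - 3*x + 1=-4*x^2 - 26*x + 14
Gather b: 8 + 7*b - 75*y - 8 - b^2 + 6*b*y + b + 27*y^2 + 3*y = -b^2 + b*(6*y + 8) + 27*y^2 - 72*y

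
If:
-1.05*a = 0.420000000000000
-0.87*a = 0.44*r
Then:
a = -0.40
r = 0.79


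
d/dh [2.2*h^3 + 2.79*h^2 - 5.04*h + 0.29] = 6.6*h^2 + 5.58*h - 5.04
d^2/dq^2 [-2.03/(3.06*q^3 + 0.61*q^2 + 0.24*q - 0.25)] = ((37.2708*q + 2.4766)*(3.06*q^3 + 0.61*q^2 + 0.24*q - 0.25) - 2.03*(9.18*q^2 + 1.22*q + 0.24)*(18.36*q^2 + 2.44*q + 0.48))/(3.06*q^3 + 0.61*q^2 + 0.24*q - 0.25)^3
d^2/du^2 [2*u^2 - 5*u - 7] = 4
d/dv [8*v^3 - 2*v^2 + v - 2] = 24*v^2 - 4*v + 1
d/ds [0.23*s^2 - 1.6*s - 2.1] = 0.46*s - 1.6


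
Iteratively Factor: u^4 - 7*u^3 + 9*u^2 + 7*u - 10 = (u + 1)*(u^3 - 8*u^2 + 17*u - 10) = (u - 5)*(u + 1)*(u^2 - 3*u + 2) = (u - 5)*(u - 1)*(u + 1)*(u - 2)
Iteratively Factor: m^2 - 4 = (m + 2)*(m - 2)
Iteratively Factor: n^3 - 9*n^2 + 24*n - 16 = (n - 4)*(n^2 - 5*n + 4) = (n - 4)*(n - 1)*(n - 4)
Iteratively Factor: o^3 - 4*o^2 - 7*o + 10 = (o - 1)*(o^2 - 3*o - 10) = (o - 1)*(o + 2)*(o - 5)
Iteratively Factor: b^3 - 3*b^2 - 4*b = (b - 4)*(b^2 + b) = b*(b - 4)*(b + 1)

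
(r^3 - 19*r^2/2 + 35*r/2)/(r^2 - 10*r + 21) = r*(2*r - 5)/(2*(r - 3))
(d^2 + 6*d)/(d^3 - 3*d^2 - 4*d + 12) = d*(d + 6)/(d^3 - 3*d^2 - 4*d + 12)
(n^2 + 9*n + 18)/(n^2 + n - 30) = (n + 3)/(n - 5)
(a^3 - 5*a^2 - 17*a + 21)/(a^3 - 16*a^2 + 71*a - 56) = (a + 3)/(a - 8)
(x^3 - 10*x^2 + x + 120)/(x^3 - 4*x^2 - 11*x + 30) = (x - 8)/(x - 2)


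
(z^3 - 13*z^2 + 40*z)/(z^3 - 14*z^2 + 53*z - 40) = z/(z - 1)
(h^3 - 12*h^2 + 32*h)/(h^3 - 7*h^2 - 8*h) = (h - 4)/(h + 1)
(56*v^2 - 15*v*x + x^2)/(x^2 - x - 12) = (-56*v^2 + 15*v*x - x^2)/(-x^2 + x + 12)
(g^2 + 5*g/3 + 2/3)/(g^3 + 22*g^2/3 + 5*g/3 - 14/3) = (3*g + 2)/(3*g^2 + 19*g - 14)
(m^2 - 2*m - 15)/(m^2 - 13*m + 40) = (m + 3)/(m - 8)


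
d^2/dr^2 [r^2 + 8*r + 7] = 2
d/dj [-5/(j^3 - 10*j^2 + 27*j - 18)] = 5*(3*j^2 - 20*j + 27)/(j^3 - 10*j^2 + 27*j - 18)^2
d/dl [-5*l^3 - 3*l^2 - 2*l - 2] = -15*l^2 - 6*l - 2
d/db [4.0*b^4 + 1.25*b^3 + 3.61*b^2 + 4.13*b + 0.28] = 16.0*b^3 + 3.75*b^2 + 7.22*b + 4.13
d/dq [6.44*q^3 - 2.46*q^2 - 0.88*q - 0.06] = 19.32*q^2 - 4.92*q - 0.88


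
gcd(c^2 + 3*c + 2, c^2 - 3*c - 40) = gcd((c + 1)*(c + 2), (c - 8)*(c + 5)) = 1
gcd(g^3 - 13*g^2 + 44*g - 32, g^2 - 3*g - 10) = 1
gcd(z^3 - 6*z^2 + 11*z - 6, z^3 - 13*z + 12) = z^2 - 4*z + 3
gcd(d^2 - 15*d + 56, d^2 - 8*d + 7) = d - 7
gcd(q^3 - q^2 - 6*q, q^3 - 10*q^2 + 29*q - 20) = 1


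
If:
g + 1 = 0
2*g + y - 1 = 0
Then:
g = -1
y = 3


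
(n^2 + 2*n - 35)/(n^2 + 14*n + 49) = (n - 5)/(n + 7)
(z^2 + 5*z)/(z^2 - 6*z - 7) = z*(z + 5)/(z^2 - 6*z - 7)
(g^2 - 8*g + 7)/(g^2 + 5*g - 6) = (g - 7)/(g + 6)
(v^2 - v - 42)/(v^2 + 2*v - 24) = (v - 7)/(v - 4)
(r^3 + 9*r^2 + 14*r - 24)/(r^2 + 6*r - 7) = (r^2 + 10*r + 24)/(r + 7)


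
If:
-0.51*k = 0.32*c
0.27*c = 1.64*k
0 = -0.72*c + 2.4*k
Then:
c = 0.00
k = 0.00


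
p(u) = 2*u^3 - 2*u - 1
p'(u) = 6*u^2 - 2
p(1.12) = -0.43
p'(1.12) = 5.53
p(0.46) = -1.73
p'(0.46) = -0.73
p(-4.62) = -188.98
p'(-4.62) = 126.07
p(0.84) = -1.49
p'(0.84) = 2.23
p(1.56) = 3.47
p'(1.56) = 12.60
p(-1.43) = -3.99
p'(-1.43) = 10.27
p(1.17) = -0.14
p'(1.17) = 6.21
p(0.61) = -1.77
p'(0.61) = 0.23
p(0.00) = -1.00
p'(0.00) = -2.00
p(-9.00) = -1441.00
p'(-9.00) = 484.00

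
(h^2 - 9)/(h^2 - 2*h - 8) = (9 - h^2)/(-h^2 + 2*h + 8)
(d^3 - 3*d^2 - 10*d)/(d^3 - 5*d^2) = (d + 2)/d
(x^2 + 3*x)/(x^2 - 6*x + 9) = x*(x + 3)/(x^2 - 6*x + 9)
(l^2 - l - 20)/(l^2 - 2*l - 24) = (l - 5)/(l - 6)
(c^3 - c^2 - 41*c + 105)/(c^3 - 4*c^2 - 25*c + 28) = (c^3 - c^2 - 41*c + 105)/(c^3 - 4*c^2 - 25*c + 28)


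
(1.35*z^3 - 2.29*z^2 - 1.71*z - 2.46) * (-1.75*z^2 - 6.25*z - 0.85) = -2.3625*z^5 - 4.43*z^4 + 16.1575*z^3 + 16.939*z^2 + 16.8285*z + 2.091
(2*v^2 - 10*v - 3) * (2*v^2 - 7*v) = 4*v^4 - 34*v^3 + 64*v^2 + 21*v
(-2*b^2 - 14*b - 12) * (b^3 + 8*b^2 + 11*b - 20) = -2*b^5 - 30*b^4 - 146*b^3 - 210*b^2 + 148*b + 240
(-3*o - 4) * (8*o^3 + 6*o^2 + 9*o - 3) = -24*o^4 - 50*o^3 - 51*o^2 - 27*o + 12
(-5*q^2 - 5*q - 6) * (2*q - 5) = -10*q^3 + 15*q^2 + 13*q + 30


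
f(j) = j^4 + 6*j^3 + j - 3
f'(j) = 4*j^3 + 18*j^2 + 1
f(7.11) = 4716.18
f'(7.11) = 2348.64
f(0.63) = -0.71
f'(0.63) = 9.14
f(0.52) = -1.56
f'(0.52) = 6.43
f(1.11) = 7.83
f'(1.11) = 28.65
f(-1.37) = -16.28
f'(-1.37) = 24.50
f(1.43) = 20.16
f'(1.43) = 49.51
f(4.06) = 674.31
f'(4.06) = 565.40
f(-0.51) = -4.24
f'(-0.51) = 5.15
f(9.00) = 10941.00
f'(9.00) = 4375.00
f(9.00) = 10941.00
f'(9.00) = 4375.00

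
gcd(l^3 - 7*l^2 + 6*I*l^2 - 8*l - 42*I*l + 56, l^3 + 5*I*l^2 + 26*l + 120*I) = l + 4*I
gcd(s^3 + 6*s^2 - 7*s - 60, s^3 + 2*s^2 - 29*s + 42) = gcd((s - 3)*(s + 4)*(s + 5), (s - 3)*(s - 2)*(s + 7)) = s - 3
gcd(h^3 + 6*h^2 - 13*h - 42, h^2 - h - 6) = h^2 - h - 6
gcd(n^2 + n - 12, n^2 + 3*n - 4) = n + 4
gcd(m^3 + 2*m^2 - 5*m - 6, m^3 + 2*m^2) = 1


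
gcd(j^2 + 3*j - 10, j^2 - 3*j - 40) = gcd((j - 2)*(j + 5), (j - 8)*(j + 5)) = j + 5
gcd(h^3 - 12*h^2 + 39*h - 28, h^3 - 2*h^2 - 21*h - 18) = 1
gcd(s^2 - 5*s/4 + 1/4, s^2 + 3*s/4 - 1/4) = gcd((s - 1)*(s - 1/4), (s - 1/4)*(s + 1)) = s - 1/4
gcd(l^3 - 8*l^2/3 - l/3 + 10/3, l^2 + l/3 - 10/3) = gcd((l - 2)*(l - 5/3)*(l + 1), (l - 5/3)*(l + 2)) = l - 5/3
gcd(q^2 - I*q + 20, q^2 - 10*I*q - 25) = q - 5*I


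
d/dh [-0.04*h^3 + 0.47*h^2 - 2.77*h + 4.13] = -0.12*h^2 + 0.94*h - 2.77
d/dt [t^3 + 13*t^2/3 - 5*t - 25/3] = 3*t^2 + 26*t/3 - 5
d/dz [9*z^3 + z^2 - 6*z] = 27*z^2 + 2*z - 6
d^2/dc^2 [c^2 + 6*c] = 2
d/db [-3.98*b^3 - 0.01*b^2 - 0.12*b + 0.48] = -11.94*b^2 - 0.02*b - 0.12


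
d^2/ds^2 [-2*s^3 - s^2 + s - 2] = -12*s - 2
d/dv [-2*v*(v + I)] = -4*v - 2*I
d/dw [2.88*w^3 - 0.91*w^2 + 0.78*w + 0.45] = 8.64*w^2 - 1.82*w + 0.78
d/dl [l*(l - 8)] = 2*l - 8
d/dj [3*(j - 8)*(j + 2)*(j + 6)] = 9*j^2 - 156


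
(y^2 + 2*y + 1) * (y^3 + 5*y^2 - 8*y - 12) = y^5 + 7*y^4 + 3*y^3 - 23*y^2 - 32*y - 12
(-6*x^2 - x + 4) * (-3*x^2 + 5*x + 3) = 18*x^4 - 27*x^3 - 35*x^2 + 17*x + 12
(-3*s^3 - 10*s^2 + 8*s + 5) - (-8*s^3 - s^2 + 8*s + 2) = 5*s^3 - 9*s^2 + 3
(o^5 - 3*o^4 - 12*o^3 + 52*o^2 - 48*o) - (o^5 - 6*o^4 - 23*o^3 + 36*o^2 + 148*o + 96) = 3*o^4 + 11*o^3 + 16*o^2 - 196*o - 96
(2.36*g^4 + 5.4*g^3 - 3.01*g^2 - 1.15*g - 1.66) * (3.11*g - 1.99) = 7.3396*g^5 + 12.0976*g^4 - 20.1071*g^3 + 2.4134*g^2 - 2.8741*g + 3.3034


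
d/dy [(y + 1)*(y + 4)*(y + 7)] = 3*y^2 + 24*y + 39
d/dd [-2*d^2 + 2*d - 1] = 2 - 4*d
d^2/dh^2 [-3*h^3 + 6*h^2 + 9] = 12 - 18*h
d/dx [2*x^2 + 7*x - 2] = 4*x + 7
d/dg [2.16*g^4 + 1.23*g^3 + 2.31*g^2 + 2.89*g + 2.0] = 8.64*g^3 + 3.69*g^2 + 4.62*g + 2.89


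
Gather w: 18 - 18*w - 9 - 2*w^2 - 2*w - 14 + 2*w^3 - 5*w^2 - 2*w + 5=2*w^3 - 7*w^2 - 22*w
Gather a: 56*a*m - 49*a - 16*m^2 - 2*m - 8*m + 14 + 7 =a*(56*m - 49) - 16*m^2 - 10*m + 21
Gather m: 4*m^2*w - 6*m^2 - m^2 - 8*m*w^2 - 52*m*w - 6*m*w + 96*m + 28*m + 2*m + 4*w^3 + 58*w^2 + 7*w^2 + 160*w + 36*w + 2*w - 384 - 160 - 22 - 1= m^2*(4*w - 7) + m*(-8*w^2 - 58*w + 126) + 4*w^3 + 65*w^2 + 198*w - 567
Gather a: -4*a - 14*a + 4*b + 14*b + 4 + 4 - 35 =-18*a + 18*b - 27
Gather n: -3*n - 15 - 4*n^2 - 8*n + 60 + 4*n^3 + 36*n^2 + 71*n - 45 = 4*n^3 + 32*n^2 + 60*n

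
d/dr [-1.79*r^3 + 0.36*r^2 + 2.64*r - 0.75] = -5.37*r^2 + 0.72*r + 2.64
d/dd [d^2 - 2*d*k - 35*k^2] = 2*d - 2*k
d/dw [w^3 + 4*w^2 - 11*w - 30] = 3*w^2 + 8*w - 11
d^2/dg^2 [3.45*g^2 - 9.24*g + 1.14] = 6.90000000000000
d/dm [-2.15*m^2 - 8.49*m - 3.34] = -4.3*m - 8.49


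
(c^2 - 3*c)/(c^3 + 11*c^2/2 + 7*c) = 2*(c - 3)/(2*c^2 + 11*c + 14)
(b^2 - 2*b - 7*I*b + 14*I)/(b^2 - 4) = (b - 7*I)/(b + 2)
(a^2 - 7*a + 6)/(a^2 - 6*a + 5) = (a - 6)/(a - 5)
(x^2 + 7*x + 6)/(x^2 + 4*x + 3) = (x + 6)/(x + 3)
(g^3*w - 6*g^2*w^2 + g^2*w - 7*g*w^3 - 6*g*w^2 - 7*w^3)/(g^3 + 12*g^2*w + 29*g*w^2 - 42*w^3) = w*(g^3 - 6*g^2*w + g^2 - 7*g*w^2 - 6*g*w - 7*w^2)/(g^3 + 12*g^2*w + 29*g*w^2 - 42*w^3)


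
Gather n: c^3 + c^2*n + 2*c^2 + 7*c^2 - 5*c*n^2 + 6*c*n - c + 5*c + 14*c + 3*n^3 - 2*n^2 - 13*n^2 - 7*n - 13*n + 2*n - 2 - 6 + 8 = c^3 + 9*c^2 + 18*c + 3*n^3 + n^2*(-5*c - 15) + n*(c^2 + 6*c - 18)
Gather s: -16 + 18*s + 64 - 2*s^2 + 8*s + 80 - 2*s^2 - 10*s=-4*s^2 + 16*s + 128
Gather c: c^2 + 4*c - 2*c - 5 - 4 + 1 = c^2 + 2*c - 8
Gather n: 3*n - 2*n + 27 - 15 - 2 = n + 10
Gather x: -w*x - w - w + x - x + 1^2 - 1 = -w*x - 2*w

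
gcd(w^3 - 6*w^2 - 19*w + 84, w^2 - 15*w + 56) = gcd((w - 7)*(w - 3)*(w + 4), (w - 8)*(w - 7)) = w - 7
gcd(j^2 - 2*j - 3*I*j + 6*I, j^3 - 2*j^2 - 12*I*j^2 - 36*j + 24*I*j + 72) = j - 2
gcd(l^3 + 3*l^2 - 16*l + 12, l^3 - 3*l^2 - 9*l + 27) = 1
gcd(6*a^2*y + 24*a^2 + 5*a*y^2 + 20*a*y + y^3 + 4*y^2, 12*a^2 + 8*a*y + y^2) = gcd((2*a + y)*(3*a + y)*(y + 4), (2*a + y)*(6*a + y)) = 2*a + y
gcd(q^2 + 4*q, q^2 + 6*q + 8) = q + 4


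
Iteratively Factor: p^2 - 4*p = (p - 4)*(p)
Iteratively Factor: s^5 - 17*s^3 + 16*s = (s)*(s^4 - 17*s^2 + 16) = s*(s - 4)*(s^3 + 4*s^2 - s - 4) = s*(s - 4)*(s + 4)*(s^2 - 1) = s*(s - 4)*(s + 1)*(s + 4)*(s - 1)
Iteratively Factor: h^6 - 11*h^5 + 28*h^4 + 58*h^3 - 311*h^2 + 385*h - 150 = (h - 2)*(h^5 - 9*h^4 + 10*h^3 + 78*h^2 - 155*h + 75) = (h - 2)*(h - 1)*(h^4 - 8*h^3 + 2*h^2 + 80*h - 75) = (h - 2)*(h - 1)*(h + 3)*(h^3 - 11*h^2 + 35*h - 25) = (h - 5)*(h - 2)*(h - 1)*(h + 3)*(h^2 - 6*h + 5) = (h - 5)*(h - 2)*(h - 1)^2*(h + 3)*(h - 5)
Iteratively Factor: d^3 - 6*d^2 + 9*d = (d - 3)*(d^2 - 3*d) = d*(d - 3)*(d - 3)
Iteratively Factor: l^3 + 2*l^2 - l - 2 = (l - 1)*(l^2 + 3*l + 2) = (l - 1)*(l + 2)*(l + 1)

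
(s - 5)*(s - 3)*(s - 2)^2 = s^4 - 12*s^3 + 51*s^2 - 92*s + 60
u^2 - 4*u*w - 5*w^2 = (u - 5*w)*(u + w)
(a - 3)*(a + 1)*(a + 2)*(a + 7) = a^4 + 7*a^3 - 7*a^2 - 55*a - 42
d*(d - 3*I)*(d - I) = d^3 - 4*I*d^2 - 3*d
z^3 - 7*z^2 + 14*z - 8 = (z - 4)*(z - 2)*(z - 1)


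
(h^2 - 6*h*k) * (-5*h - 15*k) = -5*h^3 + 15*h^2*k + 90*h*k^2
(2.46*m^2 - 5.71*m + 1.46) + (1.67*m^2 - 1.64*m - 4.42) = 4.13*m^2 - 7.35*m - 2.96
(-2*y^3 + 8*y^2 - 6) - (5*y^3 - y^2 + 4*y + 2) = -7*y^3 + 9*y^2 - 4*y - 8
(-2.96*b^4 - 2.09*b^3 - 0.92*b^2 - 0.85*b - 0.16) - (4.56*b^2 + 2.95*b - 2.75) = -2.96*b^4 - 2.09*b^3 - 5.48*b^2 - 3.8*b + 2.59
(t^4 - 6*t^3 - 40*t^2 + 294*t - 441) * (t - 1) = t^5 - 7*t^4 - 34*t^3 + 334*t^2 - 735*t + 441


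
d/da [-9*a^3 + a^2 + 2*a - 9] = -27*a^2 + 2*a + 2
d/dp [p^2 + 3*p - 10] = 2*p + 3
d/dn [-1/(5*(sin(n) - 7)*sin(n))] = (2*sin(n) - 7)*cos(n)/(5*(sin(n) - 7)^2*sin(n)^2)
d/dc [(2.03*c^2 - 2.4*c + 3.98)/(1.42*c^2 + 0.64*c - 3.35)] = (4.7072*c^2 - 24.9042*c + 5.4928)/(2.0164*c^4 + 1.8176*c^3 - 9.1044*c^2 - 4.288*c + 11.2225)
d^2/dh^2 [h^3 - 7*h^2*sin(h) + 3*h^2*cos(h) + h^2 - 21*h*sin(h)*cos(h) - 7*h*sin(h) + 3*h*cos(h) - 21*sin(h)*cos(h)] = 7*h^2*sin(h) - 3*h^2*cos(h) - 5*h*sin(h) + 42*h*sin(2*h) - 31*h*cos(h) + 6*h - 20*sin(h) - 8*cos(h) - 42*sqrt(2)*cos(2*h + pi/4) + 2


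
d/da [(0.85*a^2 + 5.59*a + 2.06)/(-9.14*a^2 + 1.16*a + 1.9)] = (52.0786*a^2 + 40.8868*a + 8.2314)/(83.5396*a^4 - 21.2048*a^3 - 33.3864*a^2 + 4.408*a + 3.61)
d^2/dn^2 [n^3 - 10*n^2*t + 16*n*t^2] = 6*n - 20*t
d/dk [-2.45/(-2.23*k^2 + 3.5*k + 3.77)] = (8.575 - 10.927*k)/(-2.23*k^2 + 3.5*k + 3.77)^2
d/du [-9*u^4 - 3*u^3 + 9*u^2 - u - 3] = -36*u^3 - 9*u^2 + 18*u - 1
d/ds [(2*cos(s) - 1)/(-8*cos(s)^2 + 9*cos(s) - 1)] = (-16*cos(s)^2 + 16*cos(s) - 7)*sin(s)/((cos(s) - 1)^2*(8*cos(s) - 1)^2)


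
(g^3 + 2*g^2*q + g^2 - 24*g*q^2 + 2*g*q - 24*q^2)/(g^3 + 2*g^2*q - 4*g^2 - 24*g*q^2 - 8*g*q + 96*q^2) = (g + 1)/(g - 4)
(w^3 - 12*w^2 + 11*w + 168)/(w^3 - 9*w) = (w^2 - 15*w + 56)/(w*(w - 3))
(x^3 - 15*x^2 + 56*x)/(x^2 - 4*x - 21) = x*(x - 8)/(x + 3)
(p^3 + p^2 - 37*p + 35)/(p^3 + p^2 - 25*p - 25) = (p^2 + 6*p - 7)/(p^2 + 6*p + 5)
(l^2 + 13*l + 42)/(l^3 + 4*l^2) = (l^2 + 13*l + 42)/(l^2*(l + 4))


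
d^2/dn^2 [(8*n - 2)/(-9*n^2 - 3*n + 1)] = 12*(-108*n^3 + 81*n^2 - 9*n + 2)/(729*n^6 + 729*n^5 - 135*n^3 + 9*n - 1)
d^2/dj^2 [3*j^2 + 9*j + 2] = 6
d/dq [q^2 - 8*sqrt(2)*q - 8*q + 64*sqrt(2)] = 2*q - 8*sqrt(2) - 8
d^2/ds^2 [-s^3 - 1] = -6*s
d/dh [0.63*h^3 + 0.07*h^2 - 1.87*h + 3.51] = 1.89*h^2 + 0.14*h - 1.87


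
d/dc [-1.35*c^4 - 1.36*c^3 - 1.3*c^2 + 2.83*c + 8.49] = -5.4*c^3 - 4.08*c^2 - 2.6*c + 2.83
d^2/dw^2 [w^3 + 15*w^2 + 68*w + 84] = 6*w + 30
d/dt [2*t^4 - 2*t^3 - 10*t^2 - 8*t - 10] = 8*t^3 - 6*t^2 - 20*t - 8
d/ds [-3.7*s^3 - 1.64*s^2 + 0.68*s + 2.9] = -11.1*s^2 - 3.28*s + 0.68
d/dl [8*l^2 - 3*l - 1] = 16*l - 3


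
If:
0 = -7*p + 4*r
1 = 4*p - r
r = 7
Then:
No Solution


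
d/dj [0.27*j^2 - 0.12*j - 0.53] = 0.54*j - 0.12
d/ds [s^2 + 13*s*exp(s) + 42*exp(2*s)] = 13*s*exp(s) + 2*s + 84*exp(2*s) + 13*exp(s)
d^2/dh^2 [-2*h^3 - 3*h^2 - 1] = -12*h - 6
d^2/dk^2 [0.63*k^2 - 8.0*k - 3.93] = 1.26000000000000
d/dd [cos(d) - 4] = -sin(d)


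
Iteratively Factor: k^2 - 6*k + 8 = (k - 2)*(k - 4)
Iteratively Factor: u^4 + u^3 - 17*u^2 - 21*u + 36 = (u - 1)*(u^3 + 2*u^2 - 15*u - 36) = (u - 1)*(u + 3)*(u^2 - u - 12) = (u - 4)*(u - 1)*(u + 3)*(u + 3)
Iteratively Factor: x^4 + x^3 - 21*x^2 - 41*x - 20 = (x - 5)*(x^3 + 6*x^2 + 9*x + 4) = (x - 5)*(x + 1)*(x^2 + 5*x + 4) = (x - 5)*(x + 1)*(x + 4)*(x + 1)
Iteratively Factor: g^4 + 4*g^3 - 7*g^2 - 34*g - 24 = (g + 4)*(g^3 - 7*g - 6) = (g - 3)*(g + 4)*(g^2 + 3*g + 2) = (g - 3)*(g + 1)*(g + 4)*(g + 2)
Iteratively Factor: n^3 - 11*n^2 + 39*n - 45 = (n - 3)*(n^2 - 8*n + 15) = (n - 3)^2*(n - 5)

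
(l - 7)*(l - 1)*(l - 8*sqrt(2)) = l^3 - 8*sqrt(2)*l^2 - 8*l^2 + 7*l + 64*sqrt(2)*l - 56*sqrt(2)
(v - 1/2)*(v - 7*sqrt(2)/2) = v^2 - 7*sqrt(2)*v/2 - v/2 + 7*sqrt(2)/4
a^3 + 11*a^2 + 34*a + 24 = (a + 1)*(a + 4)*(a + 6)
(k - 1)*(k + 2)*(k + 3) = k^3 + 4*k^2 + k - 6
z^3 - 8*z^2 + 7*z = z*(z - 7)*(z - 1)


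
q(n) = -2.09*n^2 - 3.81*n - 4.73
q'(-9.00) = 33.81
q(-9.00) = -139.73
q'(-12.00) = 46.35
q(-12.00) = -259.97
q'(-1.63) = 3.00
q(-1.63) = -4.07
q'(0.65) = -6.53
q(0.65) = -8.09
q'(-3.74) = 11.82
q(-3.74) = -19.71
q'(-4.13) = 13.45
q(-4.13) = -24.64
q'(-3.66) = 11.49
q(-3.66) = -18.78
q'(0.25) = -4.86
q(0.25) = -5.81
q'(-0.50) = -1.72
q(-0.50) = -3.35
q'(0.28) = -4.98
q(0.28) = -5.96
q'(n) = -4.18*n - 3.81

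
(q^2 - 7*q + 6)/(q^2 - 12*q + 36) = (q - 1)/(q - 6)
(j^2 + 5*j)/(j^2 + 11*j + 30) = j/(j + 6)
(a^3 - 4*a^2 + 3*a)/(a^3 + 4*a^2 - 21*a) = (a - 1)/(a + 7)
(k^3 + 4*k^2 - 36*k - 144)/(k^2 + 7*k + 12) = (k^2 - 36)/(k + 3)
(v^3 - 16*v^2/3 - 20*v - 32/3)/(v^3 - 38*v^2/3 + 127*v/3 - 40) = (3*v^2 + 8*v + 4)/(3*v^2 - 14*v + 15)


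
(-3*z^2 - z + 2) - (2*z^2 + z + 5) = -5*z^2 - 2*z - 3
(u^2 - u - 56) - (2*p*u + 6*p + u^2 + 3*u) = -2*p*u - 6*p - 4*u - 56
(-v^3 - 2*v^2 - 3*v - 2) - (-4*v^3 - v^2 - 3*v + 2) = 3*v^3 - v^2 - 4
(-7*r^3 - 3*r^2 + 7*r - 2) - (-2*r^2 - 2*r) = -7*r^3 - r^2 + 9*r - 2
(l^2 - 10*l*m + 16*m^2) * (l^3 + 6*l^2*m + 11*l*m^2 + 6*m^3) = l^5 - 4*l^4*m - 33*l^3*m^2 - 8*l^2*m^3 + 116*l*m^4 + 96*m^5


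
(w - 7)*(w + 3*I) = w^2 - 7*w + 3*I*w - 21*I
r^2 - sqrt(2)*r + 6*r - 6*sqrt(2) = (r + 6)*(r - sqrt(2))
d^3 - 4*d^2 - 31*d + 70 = (d - 7)*(d - 2)*(d + 5)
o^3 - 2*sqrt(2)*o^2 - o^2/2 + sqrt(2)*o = o*(o - 1/2)*(o - 2*sqrt(2))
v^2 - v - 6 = (v - 3)*(v + 2)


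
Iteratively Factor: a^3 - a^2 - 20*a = (a + 4)*(a^2 - 5*a) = a*(a + 4)*(a - 5)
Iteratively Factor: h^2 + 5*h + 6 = (h + 3)*(h + 2)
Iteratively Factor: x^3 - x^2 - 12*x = (x + 3)*(x^2 - 4*x) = x*(x + 3)*(x - 4)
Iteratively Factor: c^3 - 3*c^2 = (c - 3)*(c^2) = c*(c - 3)*(c)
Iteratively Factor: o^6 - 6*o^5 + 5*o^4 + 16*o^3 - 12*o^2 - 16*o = (o - 4)*(o^5 - 2*o^4 - 3*o^3 + 4*o^2 + 4*o) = (o - 4)*(o + 1)*(o^4 - 3*o^3 + 4*o) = (o - 4)*(o + 1)^2*(o^3 - 4*o^2 + 4*o) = (o - 4)*(o - 2)*(o + 1)^2*(o^2 - 2*o) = o*(o - 4)*(o - 2)*(o + 1)^2*(o - 2)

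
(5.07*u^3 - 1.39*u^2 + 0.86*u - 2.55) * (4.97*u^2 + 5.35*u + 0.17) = 25.1979*u^5 + 20.2162*u^4 - 2.3004*u^3 - 8.3088*u^2 - 13.4963*u - 0.4335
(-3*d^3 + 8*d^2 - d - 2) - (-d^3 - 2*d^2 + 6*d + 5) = -2*d^3 + 10*d^2 - 7*d - 7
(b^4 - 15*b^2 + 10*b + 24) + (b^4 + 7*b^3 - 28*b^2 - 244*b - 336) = 2*b^4 + 7*b^3 - 43*b^2 - 234*b - 312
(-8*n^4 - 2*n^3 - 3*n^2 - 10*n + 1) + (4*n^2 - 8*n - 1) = -8*n^4 - 2*n^3 + n^2 - 18*n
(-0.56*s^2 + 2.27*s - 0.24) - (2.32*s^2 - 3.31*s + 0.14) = -2.88*s^2 + 5.58*s - 0.38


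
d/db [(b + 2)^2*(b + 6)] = (b + 2)*(3*b + 14)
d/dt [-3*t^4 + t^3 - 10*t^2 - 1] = t*(-12*t^2 + 3*t - 20)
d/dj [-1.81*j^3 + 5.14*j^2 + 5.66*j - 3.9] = -5.43*j^2 + 10.28*j + 5.66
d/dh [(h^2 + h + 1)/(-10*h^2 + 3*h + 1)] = (13*h^2 + 22*h - 2)/(100*h^4 - 60*h^3 - 11*h^2 + 6*h + 1)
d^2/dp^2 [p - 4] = 0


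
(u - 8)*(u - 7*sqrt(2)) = u^2 - 7*sqrt(2)*u - 8*u + 56*sqrt(2)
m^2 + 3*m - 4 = (m - 1)*(m + 4)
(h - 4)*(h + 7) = h^2 + 3*h - 28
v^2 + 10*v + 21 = (v + 3)*(v + 7)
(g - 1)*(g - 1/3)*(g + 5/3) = g^3 + g^2/3 - 17*g/9 + 5/9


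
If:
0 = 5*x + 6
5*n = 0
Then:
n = 0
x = -6/5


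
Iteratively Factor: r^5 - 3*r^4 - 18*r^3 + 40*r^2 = (r + 4)*(r^4 - 7*r^3 + 10*r^2) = r*(r + 4)*(r^3 - 7*r^2 + 10*r) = r*(r - 2)*(r + 4)*(r^2 - 5*r) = r*(r - 5)*(r - 2)*(r + 4)*(r)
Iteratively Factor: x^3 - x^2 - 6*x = (x - 3)*(x^2 + 2*x) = x*(x - 3)*(x + 2)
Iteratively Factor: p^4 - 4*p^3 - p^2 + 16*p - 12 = (p - 1)*(p^3 - 3*p^2 - 4*p + 12) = (p - 2)*(p - 1)*(p^2 - p - 6) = (p - 3)*(p - 2)*(p - 1)*(p + 2)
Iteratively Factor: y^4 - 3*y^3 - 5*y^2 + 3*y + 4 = (y - 4)*(y^3 + y^2 - y - 1) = (y - 4)*(y + 1)*(y^2 - 1) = (y - 4)*(y + 1)^2*(y - 1)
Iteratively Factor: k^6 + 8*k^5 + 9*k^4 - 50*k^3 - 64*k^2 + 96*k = (k - 2)*(k^5 + 10*k^4 + 29*k^3 + 8*k^2 - 48*k) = (k - 2)*(k + 4)*(k^4 + 6*k^3 + 5*k^2 - 12*k) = k*(k - 2)*(k + 4)*(k^3 + 6*k^2 + 5*k - 12) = k*(k - 2)*(k + 4)^2*(k^2 + 2*k - 3) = k*(k - 2)*(k - 1)*(k + 4)^2*(k + 3)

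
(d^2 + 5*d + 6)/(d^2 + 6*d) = (d^2 + 5*d + 6)/(d*(d + 6))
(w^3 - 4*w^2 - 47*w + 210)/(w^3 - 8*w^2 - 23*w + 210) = (w^2 + 2*w - 35)/(w^2 - 2*w - 35)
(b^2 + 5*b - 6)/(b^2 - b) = (b + 6)/b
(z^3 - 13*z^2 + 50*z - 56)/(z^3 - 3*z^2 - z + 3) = (z^3 - 13*z^2 + 50*z - 56)/(z^3 - 3*z^2 - z + 3)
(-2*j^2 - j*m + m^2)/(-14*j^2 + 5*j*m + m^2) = (j + m)/(7*j + m)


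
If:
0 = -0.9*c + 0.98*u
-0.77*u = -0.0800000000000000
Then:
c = 0.11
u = 0.10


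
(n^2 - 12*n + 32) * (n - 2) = n^3 - 14*n^2 + 56*n - 64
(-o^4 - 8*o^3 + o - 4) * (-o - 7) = o^5 + 15*o^4 + 56*o^3 - o^2 - 3*o + 28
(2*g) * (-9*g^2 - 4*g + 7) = -18*g^3 - 8*g^2 + 14*g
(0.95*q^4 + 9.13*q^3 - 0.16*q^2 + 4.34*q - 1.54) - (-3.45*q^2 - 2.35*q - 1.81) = 0.95*q^4 + 9.13*q^3 + 3.29*q^2 + 6.69*q + 0.27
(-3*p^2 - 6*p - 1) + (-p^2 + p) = -4*p^2 - 5*p - 1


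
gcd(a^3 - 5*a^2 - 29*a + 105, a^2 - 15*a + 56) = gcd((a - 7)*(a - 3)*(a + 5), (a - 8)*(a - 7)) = a - 7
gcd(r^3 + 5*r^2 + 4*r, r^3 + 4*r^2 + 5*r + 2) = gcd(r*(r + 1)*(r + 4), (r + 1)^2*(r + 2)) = r + 1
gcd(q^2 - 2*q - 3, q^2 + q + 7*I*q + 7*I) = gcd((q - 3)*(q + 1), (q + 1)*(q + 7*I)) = q + 1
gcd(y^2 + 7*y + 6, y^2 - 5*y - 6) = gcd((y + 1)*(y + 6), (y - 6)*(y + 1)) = y + 1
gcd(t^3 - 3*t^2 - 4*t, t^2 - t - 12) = t - 4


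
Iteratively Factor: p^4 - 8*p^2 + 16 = (p + 2)*(p^3 - 2*p^2 - 4*p + 8) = (p - 2)*(p + 2)*(p^2 - 4) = (p - 2)^2*(p + 2)*(p + 2)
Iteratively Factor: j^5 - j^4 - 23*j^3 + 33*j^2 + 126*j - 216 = (j - 2)*(j^4 + j^3 - 21*j^2 - 9*j + 108) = (j - 2)*(j + 3)*(j^3 - 2*j^2 - 15*j + 36) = (j - 3)*(j - 2)*(j + 3)*(j^2 + j - 12) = (j - 3)^2*(j - 2)*(j + 3)*(j + 4)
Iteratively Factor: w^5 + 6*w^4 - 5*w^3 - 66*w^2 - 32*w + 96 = (w + 4)*(w^4 + 2*w^3 - 13*w^2 - 14*w + 24) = (w + 2)*(w + 4)*(w^3 - 13*w + 12) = (w - 1)*(w + 2)*(w + 4)*(w^2 + w - 12) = (w - 3)*(w - 1)*(w + 2)*(w + 4)*(w + 4)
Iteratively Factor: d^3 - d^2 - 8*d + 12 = (d - 2)*(d^2 + d - 6) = (d - 2)*(d + 3)*(d - 2)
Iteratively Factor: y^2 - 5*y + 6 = (y - 2)*(y - 3)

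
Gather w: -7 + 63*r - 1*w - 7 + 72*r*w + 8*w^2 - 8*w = 63*r + 8*w^2 + w*(72*r - 9) - 14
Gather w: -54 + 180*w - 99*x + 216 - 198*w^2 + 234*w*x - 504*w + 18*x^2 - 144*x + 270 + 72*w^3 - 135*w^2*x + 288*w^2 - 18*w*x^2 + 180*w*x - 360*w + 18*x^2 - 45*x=72*w^3 + w^2*(90 - 135*x) + w*(-18*x^2 + 414*x - 684) + 36*x^2 - 288*x + 432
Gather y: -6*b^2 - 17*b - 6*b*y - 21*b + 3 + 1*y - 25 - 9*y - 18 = -6*b^2 - 38*b + y*(-6*b - 8) - 40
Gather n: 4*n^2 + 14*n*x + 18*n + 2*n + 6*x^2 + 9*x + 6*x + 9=4*n^2 + n*(14*x + 20) + 6*x^2 + 15*x + 9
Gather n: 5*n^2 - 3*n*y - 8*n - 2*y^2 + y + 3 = 5*n^2 + n*(-3*y - 8) - 2*y^2 + y + 3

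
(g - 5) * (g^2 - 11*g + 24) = g^3 - 16*g^2 + 79*g - 120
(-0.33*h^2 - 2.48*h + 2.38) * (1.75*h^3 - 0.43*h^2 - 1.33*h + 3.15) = -0.5775*h^5 - 4.1981*h^4 + 5.6703*h^3 + 1.2355*h^2 - 10.9774*h + 7.497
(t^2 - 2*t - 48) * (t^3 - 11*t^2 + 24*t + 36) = t^5 - 13*t^4 - 2*t^3 + 516*t^2 - 1224*t - 1728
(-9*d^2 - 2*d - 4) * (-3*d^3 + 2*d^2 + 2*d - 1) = 27*d^5 - 12*d^4 - 10*d^3 - 3*d^2 - 6*d + 4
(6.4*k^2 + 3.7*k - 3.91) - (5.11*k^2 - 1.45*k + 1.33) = 1.29*k^2 + 5.15*k - 5.24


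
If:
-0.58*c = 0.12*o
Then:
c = -0.206896551724138*o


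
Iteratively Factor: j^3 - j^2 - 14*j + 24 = (j - 3)*(j^2 + 2*j - 8) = (j - 3)*(j + 4)*(j - 2)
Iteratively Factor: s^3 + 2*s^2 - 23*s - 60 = (s - 5)*(s^2 + 7*s + 12) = (s - 5)*(s + 4)*(s + 3)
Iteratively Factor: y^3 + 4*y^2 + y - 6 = (y + 2)*(y^2 + 2*y - 3) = (y + 2)*(y + 3)*(y - 1)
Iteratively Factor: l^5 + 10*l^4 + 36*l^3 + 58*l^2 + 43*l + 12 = (l + 1)*(l^4 + 9*l^3 + 27*l^2 + 31*l + 12) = (l + 1)^2*(l^3 + 8*l^2 + 19*l + 12) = (l + 1)^3*(l^2 + 7*l + 12) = (l + 1)^3*(l + 4)*(l + 3)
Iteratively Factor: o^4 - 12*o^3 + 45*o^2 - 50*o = (o)*(o^3 - 12*o^2 + 45*o - 50) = o*(o - 5)*(o^2 - 7*o + 10) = o*(o - 5)^2*(o - 2)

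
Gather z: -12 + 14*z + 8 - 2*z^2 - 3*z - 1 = -2*z^2 + 11*z - 5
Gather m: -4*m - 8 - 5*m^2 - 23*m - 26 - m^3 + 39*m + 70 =-m^3 - 5*m^2 + 12*m + 36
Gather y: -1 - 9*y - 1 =-9*y - 2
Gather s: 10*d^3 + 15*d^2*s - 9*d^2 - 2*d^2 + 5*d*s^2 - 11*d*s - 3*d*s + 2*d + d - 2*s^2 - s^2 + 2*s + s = 10*d^3 - 11*d^2 + 3*d + s^2*(5*d - 3) + s*(15*d^2 - 14*d + 3)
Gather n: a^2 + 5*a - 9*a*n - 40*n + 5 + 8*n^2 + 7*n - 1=a^2 + 5*a + 8*n^2 + n*(-9*a - 33) + 4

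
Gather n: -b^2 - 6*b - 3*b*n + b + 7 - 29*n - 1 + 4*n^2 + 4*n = -b^2 - 5*b + 4*n^2 + n*(-3*b - 25) + 6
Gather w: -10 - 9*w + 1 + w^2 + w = w^2 - 8*w - 9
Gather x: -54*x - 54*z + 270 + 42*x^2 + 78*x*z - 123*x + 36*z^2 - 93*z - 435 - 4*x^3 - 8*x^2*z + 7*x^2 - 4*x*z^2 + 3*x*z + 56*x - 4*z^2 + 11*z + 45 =-4*x^3 + x^2*(49 - 8*z) + x*(-4*z^2 + 81*z - 121) + 32*z^2 - 136*z - 120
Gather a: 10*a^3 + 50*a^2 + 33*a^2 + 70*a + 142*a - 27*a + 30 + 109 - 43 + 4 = 10*a^3 + 83*a^2 + 185*a + 100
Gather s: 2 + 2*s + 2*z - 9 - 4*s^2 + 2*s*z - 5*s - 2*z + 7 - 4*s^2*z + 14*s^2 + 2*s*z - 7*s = s^2*(10 - 4*z) + s*(4*z - 10)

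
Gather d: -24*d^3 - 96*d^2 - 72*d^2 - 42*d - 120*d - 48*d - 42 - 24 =-24*d^3 - 168*d^2 - 210*d - 66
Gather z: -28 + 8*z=8*z - 28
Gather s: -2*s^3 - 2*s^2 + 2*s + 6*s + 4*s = -2*s^3 - 2*s^2 + 12*s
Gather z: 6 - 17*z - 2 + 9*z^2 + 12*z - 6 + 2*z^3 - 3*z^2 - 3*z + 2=2*z^3 + 6*z^2 - 8*z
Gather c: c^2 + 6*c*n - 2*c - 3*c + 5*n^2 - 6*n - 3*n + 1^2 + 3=c^2 + c*(6*n - 5) + 5*n^2 - 9*n + 4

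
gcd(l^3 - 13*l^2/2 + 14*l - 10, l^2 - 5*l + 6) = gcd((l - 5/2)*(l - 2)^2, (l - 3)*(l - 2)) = l - 2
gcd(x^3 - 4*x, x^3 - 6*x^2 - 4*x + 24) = x^2 - 4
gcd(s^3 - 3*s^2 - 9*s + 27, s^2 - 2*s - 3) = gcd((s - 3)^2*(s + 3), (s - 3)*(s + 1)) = s - 3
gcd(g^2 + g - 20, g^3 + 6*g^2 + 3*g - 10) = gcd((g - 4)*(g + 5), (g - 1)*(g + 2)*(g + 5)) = g + 5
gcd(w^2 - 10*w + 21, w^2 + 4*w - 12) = 1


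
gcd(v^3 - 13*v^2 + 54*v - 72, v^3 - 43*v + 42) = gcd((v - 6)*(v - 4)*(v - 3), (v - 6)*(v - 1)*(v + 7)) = v - 6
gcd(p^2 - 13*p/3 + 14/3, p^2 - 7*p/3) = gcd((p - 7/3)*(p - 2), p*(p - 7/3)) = p - 7/3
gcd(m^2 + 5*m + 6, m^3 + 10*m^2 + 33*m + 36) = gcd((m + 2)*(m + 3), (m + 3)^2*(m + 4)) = m + 3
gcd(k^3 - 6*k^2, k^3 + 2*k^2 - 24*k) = k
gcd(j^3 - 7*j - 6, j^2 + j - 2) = j + 2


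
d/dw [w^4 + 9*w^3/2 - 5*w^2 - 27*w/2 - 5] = 4*w^3 + 27*w^2/2 - 10*w - 27/2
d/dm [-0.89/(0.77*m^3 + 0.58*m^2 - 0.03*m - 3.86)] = (2.0559*m^2 + 1.0324*m - 0.0267)/(0.77*m^3 + 0.58*m^2 - 0.03*m - 3.86)^2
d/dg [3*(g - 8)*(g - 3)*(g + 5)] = 9*g^2 - 36*g - 93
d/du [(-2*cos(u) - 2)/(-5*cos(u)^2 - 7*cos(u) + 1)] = 2*(-5*sin(u)^2 + 10*cos(u) + 13)*sin(u)/(5*cos(u)^2 + 7*cos(u) - 1)^2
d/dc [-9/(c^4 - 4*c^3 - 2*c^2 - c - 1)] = 9*(4*c^3 - 12*c^2 - 4*c - 1)/(-c^4 + 4*c^3 + 2*c^2 + c + 1)^2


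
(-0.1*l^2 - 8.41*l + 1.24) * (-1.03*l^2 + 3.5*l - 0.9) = 0.103*l^4 + 8.3123*l^3 - 30.6222*l^2 + 11.909*l - 1.116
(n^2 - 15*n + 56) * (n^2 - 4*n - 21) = n^4 - 19*n^3 + 95*n^2 + 91*n - 1176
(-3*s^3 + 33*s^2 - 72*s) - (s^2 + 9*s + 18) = -3*s^3 + 32*s^2 - 81*s - 18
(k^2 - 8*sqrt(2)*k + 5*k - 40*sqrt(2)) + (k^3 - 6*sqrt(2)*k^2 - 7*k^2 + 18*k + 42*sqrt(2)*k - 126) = k^3 - 6*sqrt(2)*k^2 - 6*k^2 + 23*k + 34*sqrt(2)*k - 126 - 40*sqrt(2)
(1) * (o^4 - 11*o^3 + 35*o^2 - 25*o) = o^4 - 11*o^3 + 35*o^2 - 25*o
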